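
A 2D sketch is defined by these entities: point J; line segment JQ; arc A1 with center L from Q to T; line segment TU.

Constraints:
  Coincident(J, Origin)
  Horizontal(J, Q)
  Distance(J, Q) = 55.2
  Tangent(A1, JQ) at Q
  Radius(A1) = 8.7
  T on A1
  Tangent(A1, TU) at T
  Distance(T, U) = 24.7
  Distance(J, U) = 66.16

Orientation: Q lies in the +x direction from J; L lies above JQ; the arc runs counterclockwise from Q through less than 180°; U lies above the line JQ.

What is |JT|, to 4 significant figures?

64.50

Checks: ∠(LQ, QJ) = 90.00° ✓; |LT| = 8.700 ✓; ∠(LT, TU) = 90.00° ✓; |TU| = 24.70 ✓; |JU| = 66.16 ✓.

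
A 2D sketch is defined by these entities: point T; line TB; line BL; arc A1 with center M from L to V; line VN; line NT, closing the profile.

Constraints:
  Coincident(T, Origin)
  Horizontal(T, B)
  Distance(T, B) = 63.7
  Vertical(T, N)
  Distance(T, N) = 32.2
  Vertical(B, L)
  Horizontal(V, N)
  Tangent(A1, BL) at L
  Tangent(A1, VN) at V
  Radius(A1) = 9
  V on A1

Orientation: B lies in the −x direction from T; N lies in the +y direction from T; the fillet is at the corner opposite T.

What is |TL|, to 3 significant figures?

67.8

T is at the origin; T and B share the same y with |TB| = 63.7 and B on the −x side, so B = (-63.7, 0.00). TN is vertical with |TN| = 32.2 and N on the +y side, so N = (0.00, 32.2). The virtual corner opposite T is at (-63.7, 32.2). Since A1 is tangent to BL there, ML ⟂ BL and tangency of A1 to VN means the radius MV is perpendicular to VN, with radius 9.0, so the center M sits 9.0 in from both sides at M = (-54.7, 23.2). That places the tangent points at L = (-63.7, 23.2) on BL and V = (-54.7, 32.2) on VN. Then |TL| = |L − T| = 67.8.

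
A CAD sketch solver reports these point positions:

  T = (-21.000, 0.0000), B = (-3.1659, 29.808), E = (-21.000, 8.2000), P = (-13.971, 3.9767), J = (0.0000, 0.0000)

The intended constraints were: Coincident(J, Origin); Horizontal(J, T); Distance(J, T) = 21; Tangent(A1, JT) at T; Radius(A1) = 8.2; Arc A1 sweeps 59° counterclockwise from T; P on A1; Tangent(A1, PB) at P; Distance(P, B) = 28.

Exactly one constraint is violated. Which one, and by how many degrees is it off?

Tangent(A1, PB) at P — off by 8.30°.

J = (0.00, 0.00) ✓; J.y = 0.00, T.y = 0.00 ✓; |JT| = 21.00 ✓; ∠(ET, TJ) = 90.00° ✓; |ET| = 8.200 ✓; bearing(E→P) − bearing(E→T) = 59.00° ✓; |EP| = 8.200 ✓; ∠(EP, PB) = 81.70° ✗; |PB| = 28.00 ✓.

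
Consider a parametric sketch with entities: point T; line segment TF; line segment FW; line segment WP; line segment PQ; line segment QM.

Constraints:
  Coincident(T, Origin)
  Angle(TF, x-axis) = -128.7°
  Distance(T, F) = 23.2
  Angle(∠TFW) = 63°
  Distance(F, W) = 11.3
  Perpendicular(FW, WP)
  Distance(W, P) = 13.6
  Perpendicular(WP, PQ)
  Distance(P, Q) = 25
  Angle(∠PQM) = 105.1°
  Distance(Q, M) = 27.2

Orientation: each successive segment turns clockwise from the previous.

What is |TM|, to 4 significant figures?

45.74

WP ⟂ PQ, so PQ runs at -65.70°; with |PQ| = 25.0, Q = (3.527, -25.00). ∠PQM = 105.1° gives QM at -140.6° from the x-axis; with |QM| = 27.2, M = (-17.49, -42.26). Then |TM| = |M − T| = 45.74.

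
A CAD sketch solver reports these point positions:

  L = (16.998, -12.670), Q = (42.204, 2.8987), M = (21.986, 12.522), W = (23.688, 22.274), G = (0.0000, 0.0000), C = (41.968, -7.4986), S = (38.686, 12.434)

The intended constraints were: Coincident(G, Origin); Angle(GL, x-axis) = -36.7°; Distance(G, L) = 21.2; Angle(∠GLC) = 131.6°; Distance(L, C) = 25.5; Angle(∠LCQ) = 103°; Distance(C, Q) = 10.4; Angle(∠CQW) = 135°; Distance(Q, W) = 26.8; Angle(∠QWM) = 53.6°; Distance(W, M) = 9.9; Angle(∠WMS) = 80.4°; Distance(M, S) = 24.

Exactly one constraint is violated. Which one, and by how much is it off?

Distance(M, S) = 24 — off by 7.30.

G = (0.00, 0.00) ✓; GL at -36.70° ✓; |GL| = 21.20 ✓; ∠GLC = 131.6° ✓; |LC| = 25.50 ✓; ∠LCQ = 103.0° ✓; |CQ| = 10.40 ✓; ∠CQW = 135.0° ✓; |QW| = 26.80 ✓; ∠QWM = 53.60° ✓; |WM| = 9.899 ✓; ∠WMS = 80.40° ✓; |MS| = 16.70 ✗.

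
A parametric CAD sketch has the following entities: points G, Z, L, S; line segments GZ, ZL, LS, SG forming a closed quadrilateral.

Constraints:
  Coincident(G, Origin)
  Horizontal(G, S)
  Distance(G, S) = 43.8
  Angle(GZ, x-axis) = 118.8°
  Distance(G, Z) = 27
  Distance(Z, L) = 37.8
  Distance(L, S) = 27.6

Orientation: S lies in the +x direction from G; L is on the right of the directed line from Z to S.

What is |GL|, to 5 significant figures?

16.205

Checks: |ZL| = 37.80 ✓; |LS| = 27.60 ✓.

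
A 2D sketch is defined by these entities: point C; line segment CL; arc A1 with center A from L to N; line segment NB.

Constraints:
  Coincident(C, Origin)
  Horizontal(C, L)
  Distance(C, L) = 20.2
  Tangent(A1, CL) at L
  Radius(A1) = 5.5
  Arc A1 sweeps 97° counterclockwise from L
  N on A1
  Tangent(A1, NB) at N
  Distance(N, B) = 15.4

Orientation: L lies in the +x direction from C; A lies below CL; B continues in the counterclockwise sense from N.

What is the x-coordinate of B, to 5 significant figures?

16.618

C is at the origin; CL is horizontal with |CL| = 20.2 and L on the +x side, so L = (20.200, 0.0000). The tangent condition forces AL to be normal to CL, so A = L + (0, -5.5) = (20.200, -5.5000). On A1, L sits at bearing 90° from A; a 97° counterclockwise sweep puts N at bearing 187°, so N = A + 5.5·(cos 187°, sin 187°) = (14.741, -6.1703). The tangent condition forces AN to be normal to NB, so NB runs along (−sin 187°, cos 187°); with |NB| = 15.4, B = (16.618, -21.455). So B.x = 16.618.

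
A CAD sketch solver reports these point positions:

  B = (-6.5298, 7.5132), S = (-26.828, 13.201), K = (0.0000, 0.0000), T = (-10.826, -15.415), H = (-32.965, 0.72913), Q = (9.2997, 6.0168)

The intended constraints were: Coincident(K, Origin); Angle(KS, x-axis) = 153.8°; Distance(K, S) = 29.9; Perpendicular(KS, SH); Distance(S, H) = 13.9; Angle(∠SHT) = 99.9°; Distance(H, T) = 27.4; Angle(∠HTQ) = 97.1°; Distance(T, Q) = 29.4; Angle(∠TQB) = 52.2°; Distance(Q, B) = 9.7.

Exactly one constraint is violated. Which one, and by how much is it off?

Distance(Q, B) = 9.7 — off by 6.20.

K = (0.00, 0.00) ✓; KS at 153.8° ✓; |KS| = 29.90 ✓; ∠(KS, SH) = 90.00° ✓; |SH| = 13.90 ✓; ∠SHT = 99.90° ✓; |HT| = 27.40 ✓; ∠HTQ = 97.10° ✓; |TQ| = 29.40 ✓; ∠TQB = 52.20° ✓; |QB| = 15.90 ✗.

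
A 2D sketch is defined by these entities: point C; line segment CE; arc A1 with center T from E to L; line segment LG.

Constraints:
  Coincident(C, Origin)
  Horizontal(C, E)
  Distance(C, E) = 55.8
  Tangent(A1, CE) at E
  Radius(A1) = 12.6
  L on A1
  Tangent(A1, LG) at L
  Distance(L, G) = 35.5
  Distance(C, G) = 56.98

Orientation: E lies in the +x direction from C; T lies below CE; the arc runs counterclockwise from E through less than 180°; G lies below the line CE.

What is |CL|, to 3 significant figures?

44.6

Checks: |TL| = 12.60 ✓; ∠(TL, LG) = 90.00° ✓; |LG| = 35.50 ✓; |CG| = 56.98 ✓.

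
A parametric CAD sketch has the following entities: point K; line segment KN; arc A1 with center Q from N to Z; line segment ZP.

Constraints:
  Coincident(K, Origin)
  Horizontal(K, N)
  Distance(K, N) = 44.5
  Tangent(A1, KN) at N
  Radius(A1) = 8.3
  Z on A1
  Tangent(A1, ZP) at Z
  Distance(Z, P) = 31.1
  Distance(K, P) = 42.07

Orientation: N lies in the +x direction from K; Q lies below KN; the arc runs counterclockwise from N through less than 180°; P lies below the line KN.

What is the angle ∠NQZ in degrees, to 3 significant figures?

67.5°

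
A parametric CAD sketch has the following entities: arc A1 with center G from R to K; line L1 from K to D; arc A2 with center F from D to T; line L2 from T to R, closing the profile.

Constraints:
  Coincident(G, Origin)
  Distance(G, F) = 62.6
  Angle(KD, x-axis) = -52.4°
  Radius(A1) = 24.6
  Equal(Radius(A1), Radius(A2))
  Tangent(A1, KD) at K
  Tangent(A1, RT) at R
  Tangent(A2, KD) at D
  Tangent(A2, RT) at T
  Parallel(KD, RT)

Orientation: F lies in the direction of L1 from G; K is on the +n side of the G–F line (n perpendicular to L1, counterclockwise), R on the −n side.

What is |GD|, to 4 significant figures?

67.26

The slot axis is L1's direction at -52.4°, so u = (cos -52.4°, sin -52.4°) = (0.6101, -0.7923) and n = (−sin -52.4°, cos -52.4°) = (0.7923, 0.6101). G is at the origin and F lies 62.6 along u from G, so F = 62.6·u = (38.20, -49.60). Tangency of A1 to both parallel lines with radius 24.6 puts K and R at G ± 24.6·n: K = (19.49, 15.01), R = (-19.49, -15.01). Equal radii place D and T the same way about F: D = F + 24.6·n = (57.69, -34.59), T = F − 24.6·n = (18.70, -64.61). Then |GD| = |D − G| = 67.26.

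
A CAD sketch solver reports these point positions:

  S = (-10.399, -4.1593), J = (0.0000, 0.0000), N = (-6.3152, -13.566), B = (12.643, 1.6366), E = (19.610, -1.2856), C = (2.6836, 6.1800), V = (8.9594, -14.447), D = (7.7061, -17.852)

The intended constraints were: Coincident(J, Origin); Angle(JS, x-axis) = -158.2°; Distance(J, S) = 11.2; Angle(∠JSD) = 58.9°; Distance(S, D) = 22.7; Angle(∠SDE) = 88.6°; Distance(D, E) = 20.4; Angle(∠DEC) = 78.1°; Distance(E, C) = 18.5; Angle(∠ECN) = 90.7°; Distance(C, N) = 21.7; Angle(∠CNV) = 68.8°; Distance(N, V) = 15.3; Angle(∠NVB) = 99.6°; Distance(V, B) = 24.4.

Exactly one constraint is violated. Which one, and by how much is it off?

Distance(V, B) = 24.4 — off by 7.90.

J = (0.00, 0.00) ✓; JS at -158.2° ✓; |JS| = 11.20 ✓; ∠JSD = 58.90° ✓; |SD| = 22.70 ✓; ∠SDE = 88.60° ✓; |DE| = 20.40 ✓; ∠DEC = 78.10° ✓; |EC| = 18.50 ✓; ∠ECN = 90.70° ✓; |CN| = 21.70 ✓; ∠CNV = 68.80° ✓; |NV| = 15.30 ✓; ∠NVB = 99.60° ✓; |VB| = 16.50 ✗.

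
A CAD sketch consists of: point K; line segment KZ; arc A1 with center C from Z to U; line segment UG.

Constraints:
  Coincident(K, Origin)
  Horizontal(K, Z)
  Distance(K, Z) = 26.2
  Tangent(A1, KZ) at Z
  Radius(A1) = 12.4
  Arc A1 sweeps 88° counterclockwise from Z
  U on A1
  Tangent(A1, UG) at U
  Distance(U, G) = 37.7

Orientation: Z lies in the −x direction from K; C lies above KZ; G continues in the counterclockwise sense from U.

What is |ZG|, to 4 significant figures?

51.50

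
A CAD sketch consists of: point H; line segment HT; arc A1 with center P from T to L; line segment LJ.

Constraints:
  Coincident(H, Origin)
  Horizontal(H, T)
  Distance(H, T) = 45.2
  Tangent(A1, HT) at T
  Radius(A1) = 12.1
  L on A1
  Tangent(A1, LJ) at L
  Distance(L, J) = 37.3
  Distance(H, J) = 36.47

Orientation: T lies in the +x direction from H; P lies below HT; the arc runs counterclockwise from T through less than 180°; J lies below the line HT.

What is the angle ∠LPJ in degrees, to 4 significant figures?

72.03°

Checks: |PL| = 12.10 ✓; ∠(PL, LJ) = 90.00° ✓; |LJ| = 37.30 ✓; |HJ| = 36.47 ✓.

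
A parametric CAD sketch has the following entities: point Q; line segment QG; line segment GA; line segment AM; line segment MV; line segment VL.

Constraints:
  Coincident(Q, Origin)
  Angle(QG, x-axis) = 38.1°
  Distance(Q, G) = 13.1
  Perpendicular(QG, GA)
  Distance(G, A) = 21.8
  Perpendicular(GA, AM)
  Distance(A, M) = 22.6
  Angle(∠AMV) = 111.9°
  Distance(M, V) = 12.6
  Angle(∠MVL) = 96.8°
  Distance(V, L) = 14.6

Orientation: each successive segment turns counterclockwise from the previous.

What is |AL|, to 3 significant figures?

23.7

∠AMV = 111.9° gives MV at -73.8° from the x-axis; with |MV| = 12.6, V = (-17.4, -0.806). ∠MVL = 96.8° gives VL at 9.40° from the x-axis; with |VL| = 14.6, L = (-3.01, 1.58). Then |AL| = |L − A| = 23.7.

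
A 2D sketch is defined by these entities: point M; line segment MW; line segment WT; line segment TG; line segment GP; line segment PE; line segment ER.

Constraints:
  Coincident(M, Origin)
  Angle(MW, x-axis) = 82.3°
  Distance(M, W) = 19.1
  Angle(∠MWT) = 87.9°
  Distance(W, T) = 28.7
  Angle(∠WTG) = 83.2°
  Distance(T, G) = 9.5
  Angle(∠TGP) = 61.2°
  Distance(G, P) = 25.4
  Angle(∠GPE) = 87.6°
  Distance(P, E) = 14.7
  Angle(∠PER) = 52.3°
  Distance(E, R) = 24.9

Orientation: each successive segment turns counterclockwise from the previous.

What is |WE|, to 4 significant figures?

23.28

∠TGP = 61.2° gives GP at 30.00° from the x-axis; with |GP| = 25.4, P = (-3.808, 24.93). ∠GPE = 87.6° gives PE at 122.4° from the x-axis; with |PE| = 14.7, E = (-11.68, 37.34). Then |WE| = |E − W| = 23.28.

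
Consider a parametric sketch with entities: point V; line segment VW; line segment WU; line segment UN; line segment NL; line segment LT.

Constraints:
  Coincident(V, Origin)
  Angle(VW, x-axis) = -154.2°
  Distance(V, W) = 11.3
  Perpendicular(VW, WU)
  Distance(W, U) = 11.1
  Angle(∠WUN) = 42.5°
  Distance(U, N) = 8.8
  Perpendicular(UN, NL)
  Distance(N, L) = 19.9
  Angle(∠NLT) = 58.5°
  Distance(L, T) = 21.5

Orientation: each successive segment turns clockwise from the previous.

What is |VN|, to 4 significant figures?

7.067

V is at the origin; VW runs at -154.2° with length 11.3, so W = (-10.17, -4.918). The perpendicularity gives WU at right angles to VW, so WU runs at 115.8°; with |WU| = 11.1, U = (-15.00, 5.075). ∠WUN = 42.5° gives UN at -21.70° from the x-axis; with |UN| = 8.8, N = (-6.828, 1.822). Then |VN| = |N − V| = 7.067.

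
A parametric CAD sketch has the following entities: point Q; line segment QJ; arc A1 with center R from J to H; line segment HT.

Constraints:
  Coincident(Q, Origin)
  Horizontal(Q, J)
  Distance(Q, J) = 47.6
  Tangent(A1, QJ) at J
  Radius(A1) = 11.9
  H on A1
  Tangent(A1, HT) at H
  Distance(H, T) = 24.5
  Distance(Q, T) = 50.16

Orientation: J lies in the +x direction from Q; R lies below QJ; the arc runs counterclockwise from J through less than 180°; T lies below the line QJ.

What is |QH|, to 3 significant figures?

37.5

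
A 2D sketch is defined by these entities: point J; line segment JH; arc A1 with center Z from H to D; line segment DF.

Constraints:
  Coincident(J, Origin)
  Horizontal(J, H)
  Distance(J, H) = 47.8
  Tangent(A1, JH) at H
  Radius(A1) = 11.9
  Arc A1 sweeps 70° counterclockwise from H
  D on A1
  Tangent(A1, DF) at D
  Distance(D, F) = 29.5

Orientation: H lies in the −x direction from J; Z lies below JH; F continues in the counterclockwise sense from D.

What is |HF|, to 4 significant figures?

41.43

On A1, H sits at bearing 90° from Z; a 70° counterclockwise sweep puts D at bearing 160°, so D = Z + 11.9·(cos 160°, sin 160°) = (-58.98, -7.830). Tangency of A1 to DF means the radius ZD is perpendicular to DF, so DF runs along (−sin 160°, cos 160°); with |DF| = 29.5, F = (-69.07, -35.55). Then |HF| = |F − H| = 41.43.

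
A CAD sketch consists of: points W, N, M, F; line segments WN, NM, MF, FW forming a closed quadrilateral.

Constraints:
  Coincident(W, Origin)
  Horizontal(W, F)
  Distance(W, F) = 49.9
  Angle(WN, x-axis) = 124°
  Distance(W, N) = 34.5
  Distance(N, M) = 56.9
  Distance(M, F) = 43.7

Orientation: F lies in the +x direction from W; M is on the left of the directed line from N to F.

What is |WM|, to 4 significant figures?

55.01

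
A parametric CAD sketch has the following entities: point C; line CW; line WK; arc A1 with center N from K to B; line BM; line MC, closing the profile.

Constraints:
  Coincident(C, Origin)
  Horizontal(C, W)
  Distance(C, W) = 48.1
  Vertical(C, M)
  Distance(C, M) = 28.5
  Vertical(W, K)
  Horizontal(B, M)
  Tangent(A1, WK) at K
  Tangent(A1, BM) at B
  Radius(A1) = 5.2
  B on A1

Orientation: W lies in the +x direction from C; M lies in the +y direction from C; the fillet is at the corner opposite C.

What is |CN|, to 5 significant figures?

48.819

C and M share the same x with |CM| = 28.5 and M on the +y side, so M = (0.0000, 28.500). The virtual corner opposite C is at (48.100, 28.500). Since A1 is tangent to WK there, NK ⟂ WK and the tangent condition forces NB to be normal to BM, with radius 5.2, so the center N sits 5.2 in from both sides at N = (42.900, 23.300). Then |CN| = |N − C| = 48.819.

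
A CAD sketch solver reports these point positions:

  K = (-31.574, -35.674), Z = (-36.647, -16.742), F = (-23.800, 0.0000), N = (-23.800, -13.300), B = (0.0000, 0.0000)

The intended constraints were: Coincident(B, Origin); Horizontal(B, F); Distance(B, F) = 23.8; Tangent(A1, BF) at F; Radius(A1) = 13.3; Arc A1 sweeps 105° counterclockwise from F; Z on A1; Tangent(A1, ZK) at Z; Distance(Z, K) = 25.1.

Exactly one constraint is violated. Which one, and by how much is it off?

Distance(Z, K) = 25.1 — off by 5.50.

B = (0.00, 0.00) ✓; B.y = 0.00, F.y = 0.00 ✓; |BF| = 23.80 ✓; ∠(NF, FB) = 90.00° ✓; |NF| = 13.30 ✓; bearing(N→Z) − bearing(N→F) = 105.0° ✓; |NZ| = 13.30 ✓; ∠(NZ, ZK) = 90.00° ✓; |ZK| = 19.60 ✗.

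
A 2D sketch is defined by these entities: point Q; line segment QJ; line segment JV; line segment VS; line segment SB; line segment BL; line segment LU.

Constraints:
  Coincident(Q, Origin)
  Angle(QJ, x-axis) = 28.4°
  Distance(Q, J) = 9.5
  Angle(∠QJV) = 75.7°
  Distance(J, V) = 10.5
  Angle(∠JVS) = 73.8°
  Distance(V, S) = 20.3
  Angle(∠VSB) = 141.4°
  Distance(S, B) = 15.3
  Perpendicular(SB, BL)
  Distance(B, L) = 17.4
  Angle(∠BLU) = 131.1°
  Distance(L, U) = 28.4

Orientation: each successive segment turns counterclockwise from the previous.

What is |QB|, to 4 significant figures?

21.57

Q is at the origin; QJ runs at 28.4° with length 9.5, so J = (8.357, 4.518). ∠QJV = 75.7° gives JV at 132.7° from the x-axis; with |JV| = 10.5, V = (1.236, 12.24). ∠JVS = 73.8° gives VS at -121.1° from the x-axis; with |VS| = 20.3, S = (-9.250, -5.147). ∠VSB = 141.4° gives SB at -82.50° from the x-axis; with |SB| = 15.3, B = (-7.253, -20.32). Then |QB| = |B − Q| = 21.57.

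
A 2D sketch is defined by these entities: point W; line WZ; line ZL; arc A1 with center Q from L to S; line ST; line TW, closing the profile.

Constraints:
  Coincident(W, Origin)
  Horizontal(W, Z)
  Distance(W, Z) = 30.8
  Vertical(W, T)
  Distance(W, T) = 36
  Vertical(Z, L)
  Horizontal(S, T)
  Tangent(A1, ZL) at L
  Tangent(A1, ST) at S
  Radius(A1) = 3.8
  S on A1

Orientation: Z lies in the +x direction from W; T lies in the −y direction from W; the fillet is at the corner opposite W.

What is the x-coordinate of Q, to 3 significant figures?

27.0

W is at the origin; WZ is horizontal with |WZ| = 30.8 and Z on the +x side, so Z = (30.8, 0.00). WT is vertical with |WT| = 36.0 and T on the −y side, so T = (0.00, -36.0). The virtual corner opposite W is at (30.8, -36.0). The tangent condition forces QL to be normal to ZL and the tangent condition forces QS to be normal to ST, with radius 3.8, so the center Q sits 3.8 in from both sides at Q = (27.0, -32.2). So Q.x = 27.0.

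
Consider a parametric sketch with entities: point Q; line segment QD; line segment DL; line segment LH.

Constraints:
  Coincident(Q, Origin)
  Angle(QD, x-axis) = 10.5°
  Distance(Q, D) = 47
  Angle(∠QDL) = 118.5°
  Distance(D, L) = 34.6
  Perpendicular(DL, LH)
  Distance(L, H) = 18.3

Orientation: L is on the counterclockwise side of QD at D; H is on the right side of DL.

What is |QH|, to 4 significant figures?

82.49

Q is at the origin; QD runs at 10.5° with length 47.0, so D = 47.0·(cos 10.5°, sin 10.5°) = (46.21, 8.565). ∠QDL = 118.5°, so DL runs at 10.5° + (180° − 118.5°) = 72.00° from the x-axis; with |DL| = 34.6, L = D + 34.6·(cos 72.00°, sin 72.00°) = (56.90, 41.47). The perpendicularity gives LH at right angles to DL; with |LH| = 18.3 on the right of DL, H = L + 18.3·(0.9511, -0.3090) = (74.31, 35.82). Then |QH| = |H − Q| = 82.49.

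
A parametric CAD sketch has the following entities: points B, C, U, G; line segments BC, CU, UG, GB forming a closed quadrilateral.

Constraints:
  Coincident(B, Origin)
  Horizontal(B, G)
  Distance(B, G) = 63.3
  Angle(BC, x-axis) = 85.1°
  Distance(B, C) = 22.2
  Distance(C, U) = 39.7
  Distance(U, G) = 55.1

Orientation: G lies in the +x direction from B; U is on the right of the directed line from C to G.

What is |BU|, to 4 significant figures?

19.76

Checks: |CU| = 39.70 ✓; |UG| = 55.10 ✓.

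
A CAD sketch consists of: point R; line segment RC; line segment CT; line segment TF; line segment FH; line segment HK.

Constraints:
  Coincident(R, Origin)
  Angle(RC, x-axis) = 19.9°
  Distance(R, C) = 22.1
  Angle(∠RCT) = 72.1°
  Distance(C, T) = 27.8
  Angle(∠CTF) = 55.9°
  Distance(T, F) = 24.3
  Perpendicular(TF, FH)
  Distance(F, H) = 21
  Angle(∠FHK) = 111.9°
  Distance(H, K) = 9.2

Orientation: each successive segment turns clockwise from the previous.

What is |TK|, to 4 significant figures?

29.08

R is at the origin; RC runs at 19.9° with length 22.1, so C = (20.78, 7.522). ∠RCT = 72.1° gives CT at -88.00° from the x-axis; with |CT| = 27.8, T = (21.75, -20.26). ∠CTF = 55.9° gives TF at 147.9° from the x-axis; with |TF| = 24.3, F = (1.166, -7.348). TF is perpendicular to FH, so FH runs at 57.90°; with |FH| = 21.0, H = (12.32, 10.44). ∠FHK = 111.9° gives HK at -10.20° from the x-axis; with |HK| = 9.2, K = (21.38, 8.813). Then |TK| = |K − T| = 29.08.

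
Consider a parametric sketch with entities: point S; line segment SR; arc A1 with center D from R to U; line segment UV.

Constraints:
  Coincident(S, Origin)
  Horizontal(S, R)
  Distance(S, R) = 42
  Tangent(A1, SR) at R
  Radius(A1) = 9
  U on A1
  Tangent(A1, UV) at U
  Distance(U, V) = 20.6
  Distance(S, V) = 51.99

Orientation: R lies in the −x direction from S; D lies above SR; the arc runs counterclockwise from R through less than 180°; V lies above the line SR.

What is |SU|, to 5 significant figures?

35.860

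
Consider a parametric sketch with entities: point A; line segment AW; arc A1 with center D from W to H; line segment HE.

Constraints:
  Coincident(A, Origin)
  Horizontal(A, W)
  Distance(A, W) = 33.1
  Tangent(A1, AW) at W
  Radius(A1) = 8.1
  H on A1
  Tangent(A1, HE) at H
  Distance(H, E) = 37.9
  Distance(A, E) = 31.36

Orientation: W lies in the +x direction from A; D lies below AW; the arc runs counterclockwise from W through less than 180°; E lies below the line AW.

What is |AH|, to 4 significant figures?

27.14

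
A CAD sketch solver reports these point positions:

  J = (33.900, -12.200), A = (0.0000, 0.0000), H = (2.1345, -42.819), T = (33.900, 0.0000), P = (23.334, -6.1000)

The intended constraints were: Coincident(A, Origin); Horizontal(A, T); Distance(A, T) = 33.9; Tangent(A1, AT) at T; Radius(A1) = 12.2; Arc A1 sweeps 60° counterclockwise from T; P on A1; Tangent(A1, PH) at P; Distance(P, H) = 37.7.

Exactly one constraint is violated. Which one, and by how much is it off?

Distance(P, H) = 37.7 — off by 4.70.

A = (0.00, 0.00) ✓; A.y = 0.00, T.y = 0.00 ✓; |AT| = 33.90 ✓; ∠(JT, TA) = 90.00° ✓; |JT| = 12.20 ✓; bearing(J→P) − bearing(J→T) = 60.00° ✓; |JP| = 12.20 ✓; ∠(JP, PH) = 90.00° ✓; |PH| = 42.40 ✗.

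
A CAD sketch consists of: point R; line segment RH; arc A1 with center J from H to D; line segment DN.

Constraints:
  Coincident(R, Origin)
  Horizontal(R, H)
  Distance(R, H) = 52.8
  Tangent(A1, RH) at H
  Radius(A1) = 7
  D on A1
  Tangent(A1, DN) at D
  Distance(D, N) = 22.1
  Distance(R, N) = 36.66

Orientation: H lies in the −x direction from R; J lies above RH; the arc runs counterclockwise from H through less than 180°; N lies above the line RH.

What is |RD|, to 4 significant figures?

47.92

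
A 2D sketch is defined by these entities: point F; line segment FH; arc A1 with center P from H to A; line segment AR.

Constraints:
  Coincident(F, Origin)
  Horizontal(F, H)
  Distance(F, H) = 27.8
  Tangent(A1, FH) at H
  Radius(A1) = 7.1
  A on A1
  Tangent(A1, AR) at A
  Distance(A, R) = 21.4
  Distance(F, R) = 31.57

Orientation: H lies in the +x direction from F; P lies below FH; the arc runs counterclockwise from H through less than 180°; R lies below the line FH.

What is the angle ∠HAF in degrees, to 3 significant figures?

125°

Checks: ∠(PH, HF) = 90.00° ✓; |PH| = 7.100 ✓; |PA| = 7.100 ✓; ∠(PA, AR) = 90.00° ✓; |AR| = 21.40 ✓; |FR| = 31.57 ✓.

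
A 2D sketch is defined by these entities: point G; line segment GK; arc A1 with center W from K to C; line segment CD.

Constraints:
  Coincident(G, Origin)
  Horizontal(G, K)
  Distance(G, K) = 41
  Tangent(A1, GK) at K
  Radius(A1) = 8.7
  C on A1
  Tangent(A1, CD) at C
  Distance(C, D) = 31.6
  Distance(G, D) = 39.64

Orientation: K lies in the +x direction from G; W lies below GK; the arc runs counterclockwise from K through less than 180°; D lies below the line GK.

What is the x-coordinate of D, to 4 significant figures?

20.25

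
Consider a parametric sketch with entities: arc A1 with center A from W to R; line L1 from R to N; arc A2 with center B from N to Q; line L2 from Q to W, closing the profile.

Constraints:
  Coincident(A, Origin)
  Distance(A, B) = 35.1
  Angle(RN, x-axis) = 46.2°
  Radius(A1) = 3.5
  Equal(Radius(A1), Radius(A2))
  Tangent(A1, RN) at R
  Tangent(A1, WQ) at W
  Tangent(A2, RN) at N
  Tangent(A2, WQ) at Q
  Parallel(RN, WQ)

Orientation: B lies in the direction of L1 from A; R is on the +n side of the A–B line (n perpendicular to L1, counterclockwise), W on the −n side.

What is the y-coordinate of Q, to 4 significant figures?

22.91

Tangency of A1 to both parallel lines with radius 3.5 puts R and W at A ± 3.5·n: R = (-2.526, 2.423), W = (2.526, -2.423). Equal radii place N and Q the same way about B: N = B + 3.5·n = (21.77, 27.76), Q = B − 3.5·n = (26.82, 22.91). So Q.y = 22.91.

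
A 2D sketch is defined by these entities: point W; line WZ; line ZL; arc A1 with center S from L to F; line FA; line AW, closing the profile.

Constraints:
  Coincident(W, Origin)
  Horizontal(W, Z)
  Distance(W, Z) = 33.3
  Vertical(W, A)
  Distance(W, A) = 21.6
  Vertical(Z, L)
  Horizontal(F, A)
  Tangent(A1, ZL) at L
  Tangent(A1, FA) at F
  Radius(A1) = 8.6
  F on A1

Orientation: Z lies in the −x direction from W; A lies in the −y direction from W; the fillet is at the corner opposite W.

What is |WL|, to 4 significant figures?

35.75

The virtual corner opposite W is at (-33.30, -21.60). The tangent condition forces SL to be normal to ZL and tangency of A1 to FA means the radius SF is perpendicular to FA, with radius 8.6, so the center S sits 8.6 in from both sides at S = (-24.70, -13.00). That places the tangent points at L = (-33.30, -13.00) on ZL and F = (-24.70, -21.60) on FA. Then |WL| = |L − W| = 35.75.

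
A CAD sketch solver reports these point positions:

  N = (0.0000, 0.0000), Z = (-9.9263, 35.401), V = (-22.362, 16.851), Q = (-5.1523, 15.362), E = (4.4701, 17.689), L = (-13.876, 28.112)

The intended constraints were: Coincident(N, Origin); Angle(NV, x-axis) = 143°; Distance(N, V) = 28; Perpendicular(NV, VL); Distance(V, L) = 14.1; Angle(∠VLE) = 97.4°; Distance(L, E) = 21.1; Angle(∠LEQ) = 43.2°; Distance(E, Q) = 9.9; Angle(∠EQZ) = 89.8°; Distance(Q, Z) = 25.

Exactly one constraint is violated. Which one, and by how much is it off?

Distance(Q, Z) = 25 — off by 4.40.

N = (0.00, 0.00) ✓; NV at 143.0° ✓; |NV| = 28.00 ✓; ∠(NV, VL) = 90.00° ✓; |VL| = 14.10 ✓; ∠VLE = 97.40° ✓; |LE| = 21.10 ✓; ∠LEQ = 43.20° ✓; |EQ| = 9.900 ✓; ∠EQZ = 89.81° ✓; |QZ| = 20.60 ✗.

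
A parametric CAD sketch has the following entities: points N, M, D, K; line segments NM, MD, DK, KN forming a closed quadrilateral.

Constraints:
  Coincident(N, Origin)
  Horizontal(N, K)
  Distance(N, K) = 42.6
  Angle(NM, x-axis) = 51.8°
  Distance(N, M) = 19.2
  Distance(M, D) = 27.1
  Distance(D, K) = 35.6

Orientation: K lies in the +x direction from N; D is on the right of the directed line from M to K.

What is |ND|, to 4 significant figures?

14.91

N is at the origin; NK is horizontal with |NK| = 42.6 and K in +x, so K = (42.6, 0). NM runs at 51.8° with |NM| = 19.2, so M = (11.87, 15.09). D is determined by |MD| = 27.1 and |DK| = 35.6 together: it lies at the intersection of circle(M, 27.1) and circle(K, 35.6). With |MK| = 34.23, the foot of the radical line on MK is 9.331 from M and the perpendicular offset is √(27.1² − 9.331²) = 25.44. Taking the right-of-MK solution: D = (9.035, -11.86).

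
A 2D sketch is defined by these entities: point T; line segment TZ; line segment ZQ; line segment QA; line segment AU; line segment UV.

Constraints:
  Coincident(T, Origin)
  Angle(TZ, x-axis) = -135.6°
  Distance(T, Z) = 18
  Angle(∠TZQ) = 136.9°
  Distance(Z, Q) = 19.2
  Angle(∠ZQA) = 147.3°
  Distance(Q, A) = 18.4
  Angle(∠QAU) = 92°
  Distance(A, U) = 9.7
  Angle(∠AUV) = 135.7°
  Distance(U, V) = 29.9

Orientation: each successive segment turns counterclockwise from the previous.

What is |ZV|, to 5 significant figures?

26.034

T is at the origin; TZ runs at -135.6° with length 18.0, so Z = (-12.861, -12.594). ∠TZQ = 136.9° gives ZQ at -92.500° from the x-axis; with |ZQ| = 19.2, Q = (-13.698, -31.776). ∠ZQA = 147.3° gives QA at -59.800° from the x-axis; with |QA| = 18.4, A = (-4.4424, -47.678). ∠QAU = 92.0° gives AU at 28.200° from the x-axis; with |AU| = 9.7, U = (4.1062, -43.095). ∠AUV = 135.7° gives UV at 72.500° from the x-axis; with |UV| = 29.9, V = (13.097, -14.578). Then |ZV| = |V − Z| = 26.034.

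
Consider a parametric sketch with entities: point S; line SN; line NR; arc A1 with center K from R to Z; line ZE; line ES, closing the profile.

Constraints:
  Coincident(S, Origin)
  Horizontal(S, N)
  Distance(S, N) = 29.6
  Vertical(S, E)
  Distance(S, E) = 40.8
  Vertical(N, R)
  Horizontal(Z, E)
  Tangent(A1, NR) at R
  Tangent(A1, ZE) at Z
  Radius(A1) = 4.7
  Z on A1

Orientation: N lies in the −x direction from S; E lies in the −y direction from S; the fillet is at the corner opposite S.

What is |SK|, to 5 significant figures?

43.855

S and E share the same x with |SE| = 40.8 and E on the −y side, so E = (0.0000, -40.800). The virtual corner opposite S is at (-29.600, -40.800). A1 meets NR tangentially, so KR is at right angles to NR and tangency of A1 to ZE means the radius KZ is perpendicular to ZE, with radius 4.7, so the center K sits 4.7 in from both sides at K = (-24.900, -36.100). Then |SK| = |K − S| = 43.855.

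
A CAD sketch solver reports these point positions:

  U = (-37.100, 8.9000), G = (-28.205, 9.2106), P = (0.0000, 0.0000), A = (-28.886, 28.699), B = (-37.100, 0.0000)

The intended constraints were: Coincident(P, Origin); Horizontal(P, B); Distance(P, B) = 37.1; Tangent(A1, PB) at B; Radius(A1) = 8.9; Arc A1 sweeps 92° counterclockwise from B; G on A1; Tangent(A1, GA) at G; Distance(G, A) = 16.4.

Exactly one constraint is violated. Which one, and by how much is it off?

Distance(G, A) = 16.4 — off by 3.10.

P = (0.00, 0.00) ✓; P.y = 0.00, B.y = 0.00 ✓; |PB| = 37.10 ✓; ∠(UB, BP) = 90.00° ✓; |UB| = 8.900 ✓; bearing(U→G) − bearing(U→B) = 92.00° ✓; |UG| = 8.900 ✓; ∠(UG, GA) = 90.00° ✓; |GA| = 19.50 ✗.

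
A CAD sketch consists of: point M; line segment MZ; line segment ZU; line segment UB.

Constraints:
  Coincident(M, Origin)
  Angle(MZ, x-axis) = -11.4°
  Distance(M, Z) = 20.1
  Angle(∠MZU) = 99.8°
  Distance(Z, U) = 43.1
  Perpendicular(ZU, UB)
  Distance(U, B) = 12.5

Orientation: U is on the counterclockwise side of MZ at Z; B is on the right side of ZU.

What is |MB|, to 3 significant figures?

56.6

∠MZU = 99.8°, so ZU runs at -11.4° + (180° − 99.8°) = 68.8° from the x-axis; with |ZU| = 43.1, U = Z + 43.1·(cos 68.8°, sin 68.8°) = (35.3, 36.2). ZU ⟂ UB; with |UB| = 12.5 on the right of ZU, B = U + 12.5·(0.932, -0.362) = (46.9, 31.7). Then |MB| = |B − M| = 56.6.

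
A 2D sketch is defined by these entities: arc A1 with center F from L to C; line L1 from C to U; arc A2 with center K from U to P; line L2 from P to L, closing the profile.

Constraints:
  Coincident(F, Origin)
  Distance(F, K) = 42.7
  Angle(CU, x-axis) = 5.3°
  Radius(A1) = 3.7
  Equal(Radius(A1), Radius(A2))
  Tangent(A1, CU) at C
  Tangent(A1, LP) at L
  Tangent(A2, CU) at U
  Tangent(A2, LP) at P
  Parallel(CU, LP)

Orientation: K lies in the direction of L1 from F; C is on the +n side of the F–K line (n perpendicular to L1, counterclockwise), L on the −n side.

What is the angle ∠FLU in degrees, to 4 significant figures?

80.17°

The slot axis is L1's direction at 5.3°, so u = (cos 5.3°, sin 5.3°) = (0.9957, 0.09237) and n = (−sin 5.3°, cos 5.3°) = (-0.09237, 0.9957). F is at the origin and K lies 42.7 along u from F, so K = 42.7·u = (42.52, 3.944). Tangency of A1 to both parallel lines with radius 3.7 puts C and L at F ± 3.7·n: C = (-0.3418, 3.684), L = (0.3418, -3.684). Equal radii place U and P the same way about K: U = K + 3.7·n = (42.18, 7.628), P = K − 3.7·n = (42.86, 0.2600). Then cos ∠FLU = LF·LU / (|LF||LU|), giving 80.17°.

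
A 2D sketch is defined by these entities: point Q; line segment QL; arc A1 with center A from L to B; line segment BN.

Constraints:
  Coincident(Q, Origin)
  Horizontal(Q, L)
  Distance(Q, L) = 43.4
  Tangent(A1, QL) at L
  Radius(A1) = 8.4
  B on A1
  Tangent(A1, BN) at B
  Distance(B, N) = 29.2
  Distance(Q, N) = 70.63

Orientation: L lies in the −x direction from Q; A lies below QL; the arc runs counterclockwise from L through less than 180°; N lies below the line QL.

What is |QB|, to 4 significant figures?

51.26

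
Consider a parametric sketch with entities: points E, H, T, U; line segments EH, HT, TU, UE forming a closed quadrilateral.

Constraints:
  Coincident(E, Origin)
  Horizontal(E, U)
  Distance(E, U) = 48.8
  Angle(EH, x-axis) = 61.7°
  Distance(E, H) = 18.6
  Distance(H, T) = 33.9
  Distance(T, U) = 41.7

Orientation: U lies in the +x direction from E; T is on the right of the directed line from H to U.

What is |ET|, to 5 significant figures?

20.597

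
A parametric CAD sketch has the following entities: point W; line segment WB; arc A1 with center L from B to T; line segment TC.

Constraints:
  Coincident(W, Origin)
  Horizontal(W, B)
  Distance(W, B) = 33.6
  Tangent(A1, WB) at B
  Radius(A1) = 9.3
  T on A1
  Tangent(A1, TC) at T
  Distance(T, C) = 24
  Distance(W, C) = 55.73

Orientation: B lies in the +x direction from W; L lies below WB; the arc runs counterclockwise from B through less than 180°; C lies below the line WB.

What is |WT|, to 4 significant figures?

31.96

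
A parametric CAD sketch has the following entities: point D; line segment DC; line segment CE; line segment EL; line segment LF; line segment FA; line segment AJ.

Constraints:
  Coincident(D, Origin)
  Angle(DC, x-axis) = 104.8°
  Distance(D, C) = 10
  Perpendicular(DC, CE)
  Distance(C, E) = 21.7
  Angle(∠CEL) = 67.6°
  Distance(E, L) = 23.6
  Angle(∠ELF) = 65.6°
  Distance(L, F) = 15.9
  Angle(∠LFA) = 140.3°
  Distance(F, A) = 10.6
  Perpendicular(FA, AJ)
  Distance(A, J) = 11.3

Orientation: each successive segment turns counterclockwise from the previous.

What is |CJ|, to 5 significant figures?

12.498

D is at the origin; DC runs at 104.8° with length 10.0, so C = (-2.5545, 9.6682). DC ⟂ CE, so CE runs at -165.20°; with |CE| = 21.7, E = (-23.535, 4.1251). ∠CEL = 67.6° gives EL at -52.800° from the x-axis; with |EL| = 23.6, L = (-9.2660, -14.673). ∠ELF = 65.6° gives LF at 61.600° from the x-axis; with |LF| = 15.9, F = (-1.7036, -0.68663). ∠LFA = 140.3° gives FA at 101.30° from the x-axis; with |FA| = 10.6, A = (-3.7806, 9.7079). The perpendicularity gives AJ at right angles to FA, so AJ runs at -168.70°; with |AJ| = 11.3, J = (-14.862, 7.4937). Then |CJ| = |J − C| = 12.498.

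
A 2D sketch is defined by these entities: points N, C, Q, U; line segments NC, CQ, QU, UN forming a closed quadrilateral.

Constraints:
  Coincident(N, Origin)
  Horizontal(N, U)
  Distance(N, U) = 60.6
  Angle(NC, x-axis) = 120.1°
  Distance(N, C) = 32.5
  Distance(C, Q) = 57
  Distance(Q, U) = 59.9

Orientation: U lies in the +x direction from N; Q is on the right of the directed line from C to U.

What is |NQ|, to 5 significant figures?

25.088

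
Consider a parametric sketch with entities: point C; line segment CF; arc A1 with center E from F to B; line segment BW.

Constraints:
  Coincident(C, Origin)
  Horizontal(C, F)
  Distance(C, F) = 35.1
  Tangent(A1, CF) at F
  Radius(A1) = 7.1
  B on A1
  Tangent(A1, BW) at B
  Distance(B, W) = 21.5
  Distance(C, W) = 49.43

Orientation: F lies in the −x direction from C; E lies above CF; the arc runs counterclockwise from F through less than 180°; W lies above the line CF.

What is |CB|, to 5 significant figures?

30.886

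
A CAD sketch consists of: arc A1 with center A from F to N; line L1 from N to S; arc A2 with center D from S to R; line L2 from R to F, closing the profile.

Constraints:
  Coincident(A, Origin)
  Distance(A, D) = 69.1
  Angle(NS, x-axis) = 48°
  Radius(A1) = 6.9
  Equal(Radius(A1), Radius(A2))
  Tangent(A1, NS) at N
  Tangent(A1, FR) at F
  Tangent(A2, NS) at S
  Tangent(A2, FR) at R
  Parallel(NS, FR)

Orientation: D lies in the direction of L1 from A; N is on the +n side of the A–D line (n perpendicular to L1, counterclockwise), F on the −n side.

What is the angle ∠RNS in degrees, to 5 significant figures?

11.294°

The slot axis is L1's direction at 48.0°, so u = (cos 48.0°, sin 48.0°) = (0.66913, 0.74314) and n = (−sin 48.0°, cos 48.0°) = (-0.74314, 0.66913). A is at the origin and D lies 69.1 along u from A, so D = 69.1·u = (46.237, 51.351). Tangency of A1 to both parallel lines with radius 6.9 puts N and F at A ± 6.9·n: N = (-5.1277, 4.6170), F = (5.1277, -4.6170). Equal radii place S and R the same way about D: S = D + 6.9·n = (41.109, 55.968), R = D − 6.9·n = (51.365, 46.734). Then cos ∠RNS = NR·NS / (|NR||NS|), giving 11.294°.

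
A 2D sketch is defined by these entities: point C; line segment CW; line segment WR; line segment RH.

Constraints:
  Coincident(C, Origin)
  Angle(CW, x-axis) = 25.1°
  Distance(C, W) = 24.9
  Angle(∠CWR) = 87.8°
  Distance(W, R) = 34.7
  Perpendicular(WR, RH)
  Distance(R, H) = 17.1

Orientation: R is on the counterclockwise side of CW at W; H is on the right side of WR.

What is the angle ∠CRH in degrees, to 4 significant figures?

126.4°

∠CWR = 87.8°, so WR runs at 25.1° + (180° − 87.8°) = 117.3° from the x-axis; with |WR| = 34.7, R = W + 34.7·(cos 117.3°, sin 117.3°) = (6.634, 41.40). WR ⟂ RH; with |RH| = 17.1 on the right of WR, H = R + 17.1·(0.8886, 0.4586) = (21.83, 49.24). Then cos ∠CRH = RC·RH / (|RC||RH|), giving 126.4°.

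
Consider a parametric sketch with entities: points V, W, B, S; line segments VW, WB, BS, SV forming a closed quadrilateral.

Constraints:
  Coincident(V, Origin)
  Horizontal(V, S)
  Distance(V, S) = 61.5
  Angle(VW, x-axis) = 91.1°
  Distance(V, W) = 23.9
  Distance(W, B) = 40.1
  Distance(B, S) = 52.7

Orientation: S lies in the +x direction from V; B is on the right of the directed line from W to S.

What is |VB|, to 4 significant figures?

18.17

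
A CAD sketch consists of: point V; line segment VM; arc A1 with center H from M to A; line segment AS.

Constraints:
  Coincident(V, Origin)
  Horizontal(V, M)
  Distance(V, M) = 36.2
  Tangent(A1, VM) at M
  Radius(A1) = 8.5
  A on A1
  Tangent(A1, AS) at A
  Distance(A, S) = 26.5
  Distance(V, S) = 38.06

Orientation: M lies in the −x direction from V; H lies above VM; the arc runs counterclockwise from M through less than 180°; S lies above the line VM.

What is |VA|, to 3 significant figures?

28.7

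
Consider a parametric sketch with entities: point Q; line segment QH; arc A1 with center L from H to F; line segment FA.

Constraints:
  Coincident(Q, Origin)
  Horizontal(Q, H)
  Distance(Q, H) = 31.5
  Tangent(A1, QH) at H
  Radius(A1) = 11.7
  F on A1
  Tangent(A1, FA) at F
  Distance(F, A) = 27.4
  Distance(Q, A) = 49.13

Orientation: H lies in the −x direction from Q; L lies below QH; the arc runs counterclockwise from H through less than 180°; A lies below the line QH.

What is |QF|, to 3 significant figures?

45.1

Q is at the origin; Q and H share the same y with |QH| = 31.5 and H on the −x side, so H = (-31.5, 0.00). Since A1 is tangent to QH there, LH ⟂ QH, so L = H + (0, -11.7) = (-31.5, -11.7). Since LF ⟂ FA (tangency), |LA| = √(11.7² + 27.4²) = 29.8 regardless of where F sits on A1. So A lies on both circle(Q, 49.13) and circle(L, 29.8); the below-QH intersection is A = (-26.9, -41.1). F is the foot of the tangent from A: F = (-41.4, -17.9).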